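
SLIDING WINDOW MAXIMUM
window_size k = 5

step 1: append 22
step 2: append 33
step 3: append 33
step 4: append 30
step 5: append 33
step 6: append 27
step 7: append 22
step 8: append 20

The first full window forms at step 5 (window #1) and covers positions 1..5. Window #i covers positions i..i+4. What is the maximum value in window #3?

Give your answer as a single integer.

step 1: append 22 -> window=[22] (not full yet)
step 2: append 33 -> window=[22, 33] (not full yet)
step 3: append 33 -> window=[22, 33, 33] (not full yet)
step 4: append 30 -> window=[22, 33, 33, 30] (not full yet)
step 5: append 33 -> window=[22, 33, 33, 30, 33] -> max=33
step 6: append 27 -> window=[33, 33, 30, 33, 27] -> max=33
step 7: append 22 -> window=[33, 30, 33, 27, 22] -> max=33
Window #3 max = 33

Answer: 33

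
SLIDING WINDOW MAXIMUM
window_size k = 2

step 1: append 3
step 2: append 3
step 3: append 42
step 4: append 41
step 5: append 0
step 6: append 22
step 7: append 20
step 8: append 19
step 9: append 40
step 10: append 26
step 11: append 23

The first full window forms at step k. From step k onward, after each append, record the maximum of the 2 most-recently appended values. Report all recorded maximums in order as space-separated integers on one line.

Answer: 3 42 42 41 22 22 20 40 40 26

Derivation:
step 1: append 3 -> window=[3] (not full yet)
step 2: append 3 -> window=[3, 3] -> max=3
step 3: append 42 -> window=[3, 42] -> max=42
step 4: append 41 -> window=[42, 41] -> max=42
step 5: append 0 -> window=[41, 0] -> max=41
step 6: append 22 -> window=[0, 22] -> max=22
step 7: append 20 -> window=[22, 20] -> max=22
step 8: append 19 -> window=[20, 19] -> max=20
step 9: append 40 -> window=[19, 40] -> max=40
step 10: append 26 -> window=[40, 26] -> max=40
step 11: append 23 -> window=[26, 23] -> max=26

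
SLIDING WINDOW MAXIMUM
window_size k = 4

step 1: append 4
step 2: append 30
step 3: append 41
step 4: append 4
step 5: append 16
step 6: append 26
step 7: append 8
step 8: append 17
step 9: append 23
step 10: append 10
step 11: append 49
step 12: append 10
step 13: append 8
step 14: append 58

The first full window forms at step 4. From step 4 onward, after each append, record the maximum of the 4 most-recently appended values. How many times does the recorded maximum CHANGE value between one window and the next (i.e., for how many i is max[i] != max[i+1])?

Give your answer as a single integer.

step 1: append 4 -> window=[4] (not full yet)
step 2: append 30 -> window=[4, 30] (not full yet)
step 3: append 41 -> window=[4, 30, 41] (not full yet)
step 4: append 4 -> window=[4, 30, 41, 4] -> max=41
step 5: append 16 -> window=[30, 41, 4, 16] -> max=41
step 6: append 26 -> window=[41, 4, 16, 26] -> max=41
step 7: append 8 -> window=[4, 16, 26, 8] -> max=26
step 8: append 17 -> window=[16, 26, 8, 17] -> max=26
step 9: append 23 -> window=[26, 8, 17, 23] -> max=26
step 10: append 10 -> window=[8, 17, 23, 10] -> max=23
step 11: append 49 -> window=[17, 23, 10, 49] -> max=49
step 12: append 10 -> window=[23, 10, 49, 10] -> max=49
step 13: append 8 -> window=[10, 49, 10, 8] -> max=49
step 14: append 58 -> window=[49, 10, 8, 58] -> max=58
Recorded maximums: 41 41 41 26 26 26 23 49 49 49 58
Changes between consecutive maximums: 4

Answer: 4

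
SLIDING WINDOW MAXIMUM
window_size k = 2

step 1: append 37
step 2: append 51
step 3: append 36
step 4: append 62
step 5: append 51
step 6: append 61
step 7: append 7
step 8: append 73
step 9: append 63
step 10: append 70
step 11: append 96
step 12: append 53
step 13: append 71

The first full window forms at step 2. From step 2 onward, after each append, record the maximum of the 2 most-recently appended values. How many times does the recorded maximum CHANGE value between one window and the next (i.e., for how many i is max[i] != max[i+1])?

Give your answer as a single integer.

Answer: 6

Derivation:
step 1: append 37 -> window=[37] (not full yet)
step 2: append 51 -> window=[37, 51] -> max=51
step 3: append 36 -> window=[51, 36] -> max=51
step 4: append 62 -> window=[36, 62] -> max=62
step 5: append 51 -> window=[62, 51] -> max=62
step 6: append 61 -> window=[51, 61] -> max=61
step 7: append 7 -> window=[61, 7] -> max=61
step 8: append 73 -> window=[7, 73] -> max=73
step 9: append 63 -> window=[73, 63] -> max=73
step 10: append 70 -> window=[63, 70] -> max=70
step 11: append 96 -> window=[70, 96] -> max=96
step 12: append 53 -> window=[96, 53] -> max=96
step 13: append 71 -> window=[53, 71] -> max=71
Recorded maximums: 51 51 62 62 61 61 73 73 70 96 96 71
Changes between consecutive maximums: 6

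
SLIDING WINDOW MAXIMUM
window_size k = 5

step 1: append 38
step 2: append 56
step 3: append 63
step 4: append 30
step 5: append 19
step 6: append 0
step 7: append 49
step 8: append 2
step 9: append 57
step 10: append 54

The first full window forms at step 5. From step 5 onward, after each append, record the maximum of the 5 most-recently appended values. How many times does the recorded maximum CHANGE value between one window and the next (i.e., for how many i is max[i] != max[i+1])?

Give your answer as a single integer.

step 1: append 38 -> window=[38] (not full yet)
step 2: append 56 -> window=[38, 56] (not full yet)
step 3: append 63 -> window=[38, 56, 63] (not full yet)
step 4: append 30 -> window=[38, 56, 63, 30] (not full yet)
step 5: append 19 -> window=[38, 56, 63, 30, 19] -> max=63
step 6: append 0 -> window=[56, 63, 30, 19, 0] -> max=63
step 7: append 49 -> window=[63, 30, 19, 0, 49] -> max=63
step 8: append 2 -> window=[30, 19, 0, 49, 2] -> max=49
step 9: append 57 -> window=[19, 0, 49, 2, 57] -> max=57
step 10: append 54 -> window=[0, 49, 2, 57, 54] -> max=57
Recorded maximums: 63 63 63 49 57 57
Changes between consecutive maximums: 2

Answer: 2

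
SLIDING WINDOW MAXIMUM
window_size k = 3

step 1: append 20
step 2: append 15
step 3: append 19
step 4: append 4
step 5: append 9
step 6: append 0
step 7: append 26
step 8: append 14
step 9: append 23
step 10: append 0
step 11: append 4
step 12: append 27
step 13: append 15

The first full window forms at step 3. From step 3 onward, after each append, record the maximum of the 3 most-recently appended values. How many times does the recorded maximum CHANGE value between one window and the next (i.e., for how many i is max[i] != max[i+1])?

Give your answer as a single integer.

step 1: append 20 -> window=[20] (not full yet)
step 2: append 15 -> window=[20, 15] (not full yet)
step 3: append 19 -> window=[20, 15, 19] -> max=20
step 4: append 4 -> window=[15, 19, 4] -> max=19
step 5: append 9 -> window=[19, 4, 9] -> max=19
step 6: append 0 -> window=[4, 9, 0] -> max=9
step 7: append 26 -> window=[9, 0, 26] -> max=26
step 8: append 14 -> window=[0, 26, 14] -> max=26
step 9: append 23 -> window=[26, 14, 23] -> max=26
step 10: append 0 -> window=[14, 23, 0] -> max=23
step 11: append 4 -> window=[23, 0, 4] -> max=23
step 12: append 27 -> window=[0, 4, 27] -> max=27
step 13: append 15 -> window=[4, 27, 15] -> max=27
Recorded maximums: 20 19 19 9 26 26 26 23 23 27 27
Changes between consecutive maximums: 5

Answer: 5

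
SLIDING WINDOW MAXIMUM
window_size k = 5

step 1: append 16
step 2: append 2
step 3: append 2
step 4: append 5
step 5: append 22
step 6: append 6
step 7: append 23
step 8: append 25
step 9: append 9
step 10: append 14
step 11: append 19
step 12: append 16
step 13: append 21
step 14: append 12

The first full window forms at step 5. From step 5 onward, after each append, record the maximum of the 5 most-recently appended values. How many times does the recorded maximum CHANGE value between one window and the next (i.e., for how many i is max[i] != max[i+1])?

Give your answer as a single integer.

Answer: 3

Derivation:
step 1: append 16 -> window=[16] (not full yet)
step 2: append 2 -> window=[16, 2] (not full yet)
step 3: append 2 -> window=[16, 2, 2] (not full yet)
step 4: append 5 -> window=[16, 2, 2, 5] (not full yet)
step 5: append 22 -> window=[16, 2, 2, 5, 22] -> max=22
step 6: append 6 -> window=[2, 2, 5, 22, 6] -> max=22
step 7: append 23 -> window=[2, 5, 22, 6, 23] -> max=23
step 8: append 25 -> window=[5, 22, 6, 23, 25] -> max=25
step 9: append 9 -> window=[22, 6, 23, 25, 9] -> max=25
step 10: append 14 -> window=[6, 23, 25, 9, 14] -> max=25
step 11: append 19 -> window=[23, 25, 9, 14, 19] -> max=25
step 12: append 16 -> window=[25, 9, 14, 19, 16] -> max=25
step 13: append 21 -> window=[9, 14, 19, 16, 21] -> max=21
step 14: append 12 -> window=[14, 19, 16, 21, 12] -> max=21
Recorded maximums: 22 22 23 25 25 25 25 25 21 21
Changes between consecutive maximums: 3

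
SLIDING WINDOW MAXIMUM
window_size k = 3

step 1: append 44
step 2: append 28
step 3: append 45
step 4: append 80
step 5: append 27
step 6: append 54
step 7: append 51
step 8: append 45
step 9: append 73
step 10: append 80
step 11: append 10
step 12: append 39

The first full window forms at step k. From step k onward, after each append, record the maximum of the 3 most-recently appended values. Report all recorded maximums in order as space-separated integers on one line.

step 1: append 44 -> window=[44] (not full yet)
step 2: append 28 -> window=[44, 28] (not full yet)
step 3: append 45 -> window=[44, 28, 45] -> max=45
step 4: append 80 -> window=[28, 45, 80] -> max=80
step 5: append 27 -> window=[45, 80, 27] -> max=80
step 6: append 54 -> window=[80, 27, 54] -> max=80
step 7: append 51 -> window=[27, 54, 51] -> max=54
step 8: append 45 -> window=[54, 51, 45] -> max=54
step 9: append 73 -> window=[51, 45, 73] -> max=73
step 10: append 80 -> window=[45, 73, 80] -> max=80
step 11: append 10 -> window=[73, 80, 10] -> max=80
step 12: append 39 -> window=[80, 10, 39] -> max=80

Answer: 45 80 80 80 54 54 73 80 80 80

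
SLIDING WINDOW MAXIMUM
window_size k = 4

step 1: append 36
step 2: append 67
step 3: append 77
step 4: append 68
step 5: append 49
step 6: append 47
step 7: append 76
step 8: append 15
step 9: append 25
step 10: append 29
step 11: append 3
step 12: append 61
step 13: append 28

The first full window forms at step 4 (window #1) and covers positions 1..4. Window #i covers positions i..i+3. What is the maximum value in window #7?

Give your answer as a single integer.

step 1: append 36 -> window=[36] (not full yet)
step 2: append 67 -> window=[36, 67] (not full yet)
step 3: append 77 -> window=[36, 67, 77] (not full yet)
step 4: append 68 -> window=[36, 67, 77, 68] -> max=77
step 5: append 49 -> window=[67, 77, 68, 49] -> max=77
step 6: append 47 -> window=[77, 68, 49, 47] -> max=77
step 7: append 76 -> window=[68, 49, 47, 76] -> max=76
step 8: append 15 -> window=[49, 47, 76, 15] -> max=76
step 9: append 25 -> window=[47, 76, 15, 25] -> max=76
step 10: append 29 -> window=[76, 15, 25, 29] -> max=76
Window #7 max = 76

Answer: 76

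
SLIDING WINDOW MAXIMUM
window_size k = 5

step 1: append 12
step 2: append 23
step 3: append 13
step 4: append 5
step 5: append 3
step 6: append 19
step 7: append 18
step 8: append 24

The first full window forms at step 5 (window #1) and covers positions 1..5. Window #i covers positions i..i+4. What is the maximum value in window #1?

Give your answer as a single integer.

step 1: append 12 -> window=[12] (not full yet)
step 2: append 23 -> window=[12, 23] (not full yet)
step 3: append 13 -> window=[12, 23, 13] (not full yet)
step 4: append 5 -> window=[12, 23, 13, 5] (not full yet)
step 5: append 3 -> window=[12, 23, 13, 5, 3] -> max=23
Window #1 max = 23

Answer: 23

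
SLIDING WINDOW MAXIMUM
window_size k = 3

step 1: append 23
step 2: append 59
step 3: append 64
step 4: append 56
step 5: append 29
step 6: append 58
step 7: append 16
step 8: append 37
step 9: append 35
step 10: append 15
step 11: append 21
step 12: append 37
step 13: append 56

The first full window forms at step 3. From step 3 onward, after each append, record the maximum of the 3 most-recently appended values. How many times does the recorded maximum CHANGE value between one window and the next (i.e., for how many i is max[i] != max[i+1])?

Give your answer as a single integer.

step 1: append 23 -> window=[23] (not full yet)
step 2: append 59 -> window=[23, 59] (not full yet)
step 3: append 64 -> window=[23, 59, 64] -> max=64
step 4: append 56 -> window=[59, 64, 56] -> max=64
step 5: append 29 -> window=[64, 56, 29] -> max=64
step 6: append 58 -> window=[56, 29, 58] -> max=58
step 7: append 16 -> window=[29, 58, 16] -> max=58
step 8: append 37 -> window=[58, 16, 37] -> max=58
step 9: append 35 -> window=[16, 37, 35] -> max=37
step 10: append 15 -> window=[37, 35, 15] -> max=37
step 11: append 21 -> window=[35, 15, 21] -> max=35
step 12: append 37 -> window=[15, 21, 37] -> max=37
step 13: append 56 -> window=[21, 37, 56] -> max=56
Recorded maximums: 64 64 64 58 58 58 37 37 35 37 56
Changes between consecutive maximums: 5

Answer: 5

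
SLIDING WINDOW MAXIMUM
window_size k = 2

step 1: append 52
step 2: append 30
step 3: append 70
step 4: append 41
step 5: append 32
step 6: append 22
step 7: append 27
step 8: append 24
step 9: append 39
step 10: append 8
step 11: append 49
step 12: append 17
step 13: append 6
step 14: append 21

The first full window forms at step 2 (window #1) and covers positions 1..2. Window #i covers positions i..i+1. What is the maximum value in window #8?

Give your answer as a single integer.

Answer: 39

Derivation:
step 1: append 52 -> window=[52] (not full yet)
step 2: append 30 -> window=[52, 30] -> max=52
step 3: append 70 -> window=[30, 70] -> max=70
step 4: append 41 -> window=[70, 41] -> max=70
step 5: append 32 -> window=[41, 32] -> max=41
step 6: append 22 -> window=[32, 22] -> max=32
step 7: append 27 -> window=[22, 27] -> max=27
step 8: append 24 -> window=[27, 24] -> max=27
step 9: append 39 -> window=[24, 39] -> max=39
Window #8 max = 39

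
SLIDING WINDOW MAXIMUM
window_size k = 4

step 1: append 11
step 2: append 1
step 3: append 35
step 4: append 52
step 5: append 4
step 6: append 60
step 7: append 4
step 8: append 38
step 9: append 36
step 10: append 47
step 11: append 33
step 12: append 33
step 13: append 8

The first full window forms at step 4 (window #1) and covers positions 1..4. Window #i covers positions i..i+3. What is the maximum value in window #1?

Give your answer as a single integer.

Answer: 52

Derivation:
step 1: append 11 -> window=[11] (not full yet)
step 2: append 1 -> window=[11, 1] (not full yet)
step 3: append 35 -> window=[11, 1, 35] (not full yet)
step 4: append 52 -> window=[11, 1, 35, 52] -> max=52
Window #1 max = 52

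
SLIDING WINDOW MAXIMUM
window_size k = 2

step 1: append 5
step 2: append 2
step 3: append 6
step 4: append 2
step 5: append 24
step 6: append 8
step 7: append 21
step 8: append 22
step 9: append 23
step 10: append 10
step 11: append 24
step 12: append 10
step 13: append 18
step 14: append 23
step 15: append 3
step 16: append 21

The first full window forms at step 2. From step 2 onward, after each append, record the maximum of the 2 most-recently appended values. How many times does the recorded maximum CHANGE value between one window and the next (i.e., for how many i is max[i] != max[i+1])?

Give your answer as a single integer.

Answer: 9

Derivation:
step 1: append 5 -> window=[5] (not full yet)
step 2: append 2 -> window=[5, 2] -> max=5
step 3: append 6 -> window=[2, 6] -> max=6
step 4: append 2 -> window=[6, 2] -> max=6
step 5: append 24 -> window=[2, 24] -> max=24
step 6: append 8 -> window=[24, 8] -> max=24
step 7: append 21 -> window=[8, 21] -> max=21
step 8: append 22 -> window=[21, 22] -> max=22
step 9: append 23 -> window=[22, 23] -> max=23
step 10: append 10 -> window=[23, 10] -> max=23
step 11: append 24 -> window=[10, 24] -> max=24
step 12: append 10 -> window=[24, 10] -> max=24
step 13: append 18 -> window=[10, 18] -> max=18
step 14: append 23 -> window=[18, 23] -> max=23
step 15: append 3 -> window=[23, 3] -> max=23
step 16: append 21 -> window=[3, 21] -> max=21
Recorded maximums: 5 6 6 24 24 21 22 23 23 24 24 18 23 23 21
Changes between consecutive maximums: 9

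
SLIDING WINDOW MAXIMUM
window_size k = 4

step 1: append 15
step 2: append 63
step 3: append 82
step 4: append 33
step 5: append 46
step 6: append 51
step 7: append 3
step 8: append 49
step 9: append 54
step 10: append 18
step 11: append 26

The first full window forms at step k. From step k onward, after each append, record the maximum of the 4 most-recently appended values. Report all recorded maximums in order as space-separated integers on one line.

step 1: append 15 -> window=[15] (not full yet)
step 2: append 63 -> window=[15, 63] (not full yet)
step 3: append 82 -> window=[15, 63, 82] (not full yet)
step 4: append 33 -> window=[15, 63, 82, 33] -> max=82
step 5: append 46 -> window=[63, 82, 33, 46] -> max=82
step 6: append 51 -> window=[82, 33, 46, 51] -> max=82
step 7: append 3 -> window=[33, 46, 51, 3] -> max=51
step 8: append 49 -> window=[46, 51, 3, 49] -> max=51
step 9: append 54 -> window=[51, 3, 49, 54] -> max=54
step 10: append 18 -> window=[3, 49, 54, 18] -> max=54
step 11: append 26 -> window=[49, 54, 18, 26] -> max=54

Answer: 82 82 82 51 51 54 54 54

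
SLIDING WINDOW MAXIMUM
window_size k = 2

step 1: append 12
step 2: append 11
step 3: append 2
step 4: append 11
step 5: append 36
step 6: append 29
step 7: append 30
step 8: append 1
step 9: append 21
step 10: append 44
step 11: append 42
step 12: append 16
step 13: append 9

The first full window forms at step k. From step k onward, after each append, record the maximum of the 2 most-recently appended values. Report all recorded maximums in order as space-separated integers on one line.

Answer: 12 11 11 36 36 30 30 21 44 44 42 16

Derivation:
step 1: append 12 -> window=[12] (not full yet)
step 2: append 11 -> window=[12, 11] -> max=12
step 3: append 2 -> window=[11, 2] -> max=11
step 4: append 11 -> window=[2, 11] -> max=11
step 5: append 36 -> window=[11, 36] -> max=36
step 6: append 29 -> window=[36, 29] -> max=36
step 7: append 30 -> window=[29, 30] -> max=30
step 8: append 1 -> window=[30, 1] -> max=30
step 9: append 21 -> window=[1, 21] -> max=21
step 10: append 44 -> window=[21, 44] -> max=44
step 11: append 42 -> window=[44, 42] -> max=44
step 12: append 16 -> window=[42, 16] -> max=42
step 13: append 9 -> window=[16, 9] -> max=16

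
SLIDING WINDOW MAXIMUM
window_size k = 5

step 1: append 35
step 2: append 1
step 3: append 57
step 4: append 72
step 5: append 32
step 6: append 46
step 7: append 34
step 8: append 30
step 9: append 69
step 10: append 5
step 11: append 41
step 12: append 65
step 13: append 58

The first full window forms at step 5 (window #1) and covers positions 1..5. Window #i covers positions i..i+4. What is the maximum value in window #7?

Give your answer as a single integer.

Answer: 69

Derivation:
step 1: append 35 -> window=[35] (not full yet)
step 2: append 1 -> window=[35, 1] (not full yet)
step 3: append 57 -> window=[35, 1, 57] (not full yet)
step 4: append 72 -> window=[35, 1, 57, 72] (not full yet)
step 5: append 32 -> window=[35, 1, 57, 72, 32] -> max=72
step 6: append 46 -> window=[1, 57, 72, 32, 46] -> max=72
step 7: append 34 -> window=[57, 72, 32, 46, 34] -> max=72
step 8: append 30 -> window=[72, 32, 46, 34, 30] -> max=72
step 9: append 69 -> window=[32, 46, 34, 30, 69] -> max=69
step 10: append 5 -> window=[46, 34, 30, 69, 5] -> max=69
step 11: append 41 -> window=[34, 30, 69, 5, 41] -> max=69
Window #7 max = 69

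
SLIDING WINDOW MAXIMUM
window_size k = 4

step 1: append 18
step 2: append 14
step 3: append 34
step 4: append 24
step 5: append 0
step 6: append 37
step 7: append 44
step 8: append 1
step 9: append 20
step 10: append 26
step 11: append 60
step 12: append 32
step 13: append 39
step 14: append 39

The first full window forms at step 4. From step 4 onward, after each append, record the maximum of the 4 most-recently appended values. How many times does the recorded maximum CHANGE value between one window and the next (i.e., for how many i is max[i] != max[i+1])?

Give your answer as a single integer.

step 1: append 18 -> window=[18] (not full yet)
step 2: append 14 -> window=[18, 14] (not full yet)
step 3: append 34 -> window=[18, 14, 34] (not full yet)
step 4: append 24 -> window=[18, 14, 34, 24] -> max=34
step 5: append 0 -> window=[14, 34, 24, 0] -> max=34
step 6: append 37 -> window=[34, 24, 0, 37] -> max=37
step 7: append 44 -> window=[24, 0, 37, 44] -> max=44
step 8: append 1 -> window=[0, 37, 44, 1] -> max=44
step 9: append 20 -> window=[37, 44, 1, 20] -> max=44
step 10: append 26 -> window=[44, 1, 20, 26] -> max=44
step 11: append 60 -> window=[1, 20, 26, 60] -> max=60
step 12: append 32 -> window=[20, 26, 60, 32] -> max=60
step 13: append 39 -> window=[26, 60, 32, 39] -> max=60
step 14: append 39 -> window=[60, 32, 39, 39] -> max=60
Recorded maximums: 34 34 37 44 44 44 44 60 60 60 60
Changes between consecutive maximums: 3

Answer: 3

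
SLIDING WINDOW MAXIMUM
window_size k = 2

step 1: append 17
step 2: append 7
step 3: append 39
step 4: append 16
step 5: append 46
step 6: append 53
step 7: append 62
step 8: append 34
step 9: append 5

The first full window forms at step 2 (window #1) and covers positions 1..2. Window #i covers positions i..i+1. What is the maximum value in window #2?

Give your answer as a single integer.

Answer: 39

Derivation:
step 1: append 17 -> window=[17] (not full yet)
step 2: append 7 -> window=[17, 7] -> max=17
step 3: append 39 -> window=[7, 39] -> max=39
Window #2 max = 39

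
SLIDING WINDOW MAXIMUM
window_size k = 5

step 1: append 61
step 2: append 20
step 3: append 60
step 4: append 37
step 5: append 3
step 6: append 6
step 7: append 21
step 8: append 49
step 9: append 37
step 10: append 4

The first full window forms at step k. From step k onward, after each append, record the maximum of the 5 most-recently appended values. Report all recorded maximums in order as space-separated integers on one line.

step 1: append 61 -> window=[61] (not full yet)
step 2: append 20 -> window=[61, 20] (not full yet)
step 3: append 60 -> window=[61, 20, 60] (not full yet)
step 4: append 37 -> window=[61, 20, 60, 37] (not full yet)
step 5: append 3 -> window=[61, 20, 60, 37, 3] -> max=61
step 6: append 6 -> window=[20, 60, 37, 3, 6] -> max=60
step 7: append 21 -> window=[60, 37, 3, 6, 21] -> max=60
step 8: append 49 -> window=[37, 3, 6, 21, 49] -> max=49
step 9: append 37 -> window=[3, 6, 21, 49, 37] -> max=49
step 10: append 4 -> window=[6, 21, 49, 37, 4] -> max=49

Answer: 61 60 60 49 49 49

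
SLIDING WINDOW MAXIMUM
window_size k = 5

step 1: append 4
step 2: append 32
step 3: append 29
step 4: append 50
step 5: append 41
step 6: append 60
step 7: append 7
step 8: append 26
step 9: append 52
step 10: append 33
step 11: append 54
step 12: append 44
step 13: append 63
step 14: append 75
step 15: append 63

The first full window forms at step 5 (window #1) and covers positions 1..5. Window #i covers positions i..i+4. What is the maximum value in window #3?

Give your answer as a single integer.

step 1: append 4 -> window=[4] (not full yet)
step 2: append 32 -> window=[4, 32] (not full yet)
step 3: append 29 -> window=[4, 32, 29] (not full yet)
step 4: append 50 -> window=[4, 32, 29, 50] (not full yet)
step 5: append 41 -> window=[4, 32, 29, 50, 41] -> max=50
step 6: append 60 -> window=[32, 29, 50, 41, 60] -> max=60
step 7: append 7 -> window=[29, 50, 41, 60, 7] -> max=60
Window #3 max = 60

Answer: 60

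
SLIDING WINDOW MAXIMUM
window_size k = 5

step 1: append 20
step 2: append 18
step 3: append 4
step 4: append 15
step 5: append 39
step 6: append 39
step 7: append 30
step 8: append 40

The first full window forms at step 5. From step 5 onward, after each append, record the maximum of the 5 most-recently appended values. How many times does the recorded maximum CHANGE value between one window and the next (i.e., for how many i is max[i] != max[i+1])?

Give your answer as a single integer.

Answer: 1

Derivation:
step 1: append 20 -> window=[20] (not full yet)
step 2: append 18 -> window=[20, 18] (not full yet)
step 3: append 4 -> window=[20, 18, 4] (not full yet)
step 4: append 15 -> window=[20, 18, 4, 15] (not full yet)
step 5: append 39 -> window=[20, 18, 4, 15, 39] -> max=39
step 6: append 39 -> window=[18, 4, 15, 39, 39] -> max=39
step 7: append 30 -> window=[4, 15, 39, 39, 30] -> max=39
step 8: append 40 -> window=[15, 39, 39, 30, 40] -> max=40
Recorded maximums: 39 39 39 40
Changes between consecutive maximums: 1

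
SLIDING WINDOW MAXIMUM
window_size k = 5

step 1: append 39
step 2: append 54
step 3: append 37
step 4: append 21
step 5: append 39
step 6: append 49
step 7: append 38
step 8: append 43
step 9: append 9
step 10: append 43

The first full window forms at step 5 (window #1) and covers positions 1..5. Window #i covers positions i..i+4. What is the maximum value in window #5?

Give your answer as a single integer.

step 1: append 39 -> window=[39] (not full yet)
step 2: append 54 -> window=[39, 54] (not full yet)
step 3: append 37 -> window=[39, 54, 37] (not full yet)
step 4: append 21 -> window=[39, 54, 37, 21] (not full yet)
step 5: append 39 -> window=[39, 54, 37, 21, 39] -> max=54
step 6: append 49 -> window=[54, 37, 21, 39, 49] -> max=54
step 7: append 38 -> window=[37, 21, 39, 49, 38] -> max=49
step 8: append 43 -> window=[21, 39, 49, 38, 43] -> max=49
step 9: append 9 -> window=[39, 49, 38, 43, 9] -> max=49
Window #5 max = 49

Answer: 49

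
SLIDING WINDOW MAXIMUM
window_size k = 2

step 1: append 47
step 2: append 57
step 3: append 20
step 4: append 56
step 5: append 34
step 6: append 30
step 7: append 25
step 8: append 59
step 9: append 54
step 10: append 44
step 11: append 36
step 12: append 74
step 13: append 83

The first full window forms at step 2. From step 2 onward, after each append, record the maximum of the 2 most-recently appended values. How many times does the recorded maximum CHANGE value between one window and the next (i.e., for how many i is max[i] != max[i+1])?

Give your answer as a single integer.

step 1: append 47 -> window=[47] (not full yet)
step 2: append 57 -> window=[47, 57] -> max=57
step 3: append 20 -> window=[57, 20] -> max=57
step 4: append 56 -> window=[20, 56] -> max=56
step 5: append 34 -> window=[56, 34] -> max=56
step 6: append 30 -> window=[34, 30] -> max=34
step 7: append 25 -> window=[30, 25] -> max=30
step 8: append 59 -> window=[25, 59] -> max=59
step 9: append 54 -> window=[59, 54] -> max=59
step 10: append 44 -> window=[54, 44] -> max=54
step 11: append 36 -> window=[44, 36] -> max=44
step 12: append 74 -> window=[36, 74] -> max=74
step 13: append 83 -> window=[74, 83] -> max=83
Recorded maximums: 57 57 56 56 34 30 59 59 54 44 74 83
Changes between consecutive maximums: 8

Answer: 8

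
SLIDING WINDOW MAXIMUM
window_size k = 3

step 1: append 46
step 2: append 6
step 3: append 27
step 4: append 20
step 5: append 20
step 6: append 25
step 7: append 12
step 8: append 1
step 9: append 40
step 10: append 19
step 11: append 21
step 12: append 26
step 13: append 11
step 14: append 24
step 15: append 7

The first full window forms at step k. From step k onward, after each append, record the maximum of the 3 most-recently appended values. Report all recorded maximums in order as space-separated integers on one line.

Answer: 46 27 27 25 25 25 40 40 40 26 26 26 24

Derivation:
step 1: append 46 -> window=[46] (not full yet)
step 2: append 6 -> window=[46, 6] (not full yet)
step 3: append 27 -> window=[46, 6, 27] -> max=46
step 4: append 20 -> window=[6, 27, 20] -> max=27
step 5: append 20 -> window=[27, 20, 20] -> max=27
step 6: append 25 -> window=[20, 20, 25] -> max=25
step 7: append 12 -> window=[20, 25, 12] -> max=25
step 8: append 1 -> window=[25, 12, 1] -> max=25
step 9: append 40 -> window=[12, 1, 40] -> max=40
step 10: append 19 -> window=[1, 40, 19] -> max=40
step 11: append 21 -> window=[40, 19, 21] -> max=40
step 12: append 26 -> window=[19, 21, 26] -> max=26
step 13: append 11 -> window=[21, 26, 11] -> max=26
step 14: append 24 -> window=[26, 11, 24] -> max=26
step 15: append 7 -> window=[11, 24, 7] -> max=24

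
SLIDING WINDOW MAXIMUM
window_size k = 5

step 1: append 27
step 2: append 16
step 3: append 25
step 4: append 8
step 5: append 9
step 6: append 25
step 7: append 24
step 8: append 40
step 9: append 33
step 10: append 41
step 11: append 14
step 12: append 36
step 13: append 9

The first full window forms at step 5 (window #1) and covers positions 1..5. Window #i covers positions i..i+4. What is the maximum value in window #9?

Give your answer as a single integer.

Answer: 41

Derivation:
step 1: append 27 -> window=[27] (not full yet)
step 2: append 16 -> window=[27, 16] (not full yet)
step 3: append 25 -> window=[27, 16, 25] (not full yet)
step 4: append 8 -> window=[27, 16, 25, 8] (not full yet)
step 5: append 9 -> window=[27, 16, 25, 8, 9] -> max=27
step 6: append 25 -> window=[16, 25, 8, 9, 25] -> max=25
step 7: append 24 -> window=[25, 8, 9, 25, 24] -> max=25
step 8: append 40 -> window=[8, 9, 25, 24, 40] -> max=40
step 9: append 33 -> window=[9, 25, 24, 40, 33] -> max=40
step 10: append 41 -> window=[25, 24, 40, 33, 41] -> max=41
step 11: append 14 -> window=[24, 40, 33, 41, 14] -> max=41
step 12: append 36 -> window=[40, 33, 41, 14, 36] -> max=41
step 13: append 9 -> window=[33, 41, 14, 36, 9] -> max=41
Window #9 max = 41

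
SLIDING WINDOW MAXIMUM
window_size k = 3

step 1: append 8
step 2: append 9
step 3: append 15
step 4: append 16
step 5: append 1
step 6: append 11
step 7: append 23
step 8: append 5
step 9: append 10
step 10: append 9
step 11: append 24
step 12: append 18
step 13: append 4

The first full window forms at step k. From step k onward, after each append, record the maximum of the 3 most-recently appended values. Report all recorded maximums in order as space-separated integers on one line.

step 1: append 8 -> window=[8] (not full yet)
step 2: append 9 -> window=[8, 9] (not full yet)
step 3: append 15 -> window=[8, 9, 15] -> max=15
step 4: append 16 -> window=[9, 15, 16] -> max=16
step 5: append 1 -> window=[15, 16, 1] -> max=16
step 6: append 11 -> window=[16, 1, 11] -> max=16
step 7: append 23 -> window=[1, 11, 23] -> max=23
step 8: append 5 -> window=[11, 23, 5] -> max=23
step 9: append 10 -> window=[23, 5, 10] -> max=23
step 10: append 9 -> window=[5, 10, 9] -> max=10
step 11: append 24 -> window=[10, 9, 24] -> max=24
step 12: append 18 -> window=[9, 24, 18] -> max=24
step 13: append 4 -> window=[24, 18, 4] -> max=24

Answer: 15 16 16 16 23 23 23 10 24 24 24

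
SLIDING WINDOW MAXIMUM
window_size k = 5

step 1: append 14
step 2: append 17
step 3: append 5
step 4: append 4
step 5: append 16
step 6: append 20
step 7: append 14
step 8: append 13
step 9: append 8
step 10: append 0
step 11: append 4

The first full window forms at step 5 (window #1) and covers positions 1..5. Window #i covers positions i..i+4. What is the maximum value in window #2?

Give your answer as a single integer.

step 1: append 14 -> window=[14] (not full yet)
step 2: append 17 -> window=[14, 17] (not full yet)
step 3: append 5 -> window=[14, 17, 5] (not full yet)
step 4: append 4 -> window=[14, 17, 5, 4] (not full yet)
step 5: append 16 -> window=[14, 17, 5, 4, 16] -> max=17
step 6: append 20 -> window=[17, 5, 4, 16, 20] -> max=20
Window #2 max = 20

Answer: 20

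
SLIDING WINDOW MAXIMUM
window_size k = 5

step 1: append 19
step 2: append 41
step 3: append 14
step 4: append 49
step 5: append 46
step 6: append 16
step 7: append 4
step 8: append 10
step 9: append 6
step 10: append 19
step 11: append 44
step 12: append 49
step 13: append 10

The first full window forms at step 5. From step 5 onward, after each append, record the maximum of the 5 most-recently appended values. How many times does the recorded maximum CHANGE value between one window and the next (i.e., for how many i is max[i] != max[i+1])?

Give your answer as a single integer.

Answer: 4

Derivation:
step 1: append 19 -> window=[19] (not full yet)
step 2: append 41 -> window=[19, 41] (not full yet)
step 3: append 14 -> window=[19, 41, 14] (not full yet)
step 4: append 49 -> window=[19, 41, 14, 49] (not full yet)
step 5: append 46 -> window=[19, 41, 14, 49, 46] -> max=49
step 6: append 16 -> window=[41, 14, 49, 46, 16] -> max=49
step 7: append 4 -> window=[14, 49, 46, 16, 4] -> max=49
step 8: append 10 -> window=[49, 46, 16, 4, 10] -> max=49
step 9: append 6 -> window=[46, 16, 4, 10, 6] -> max=46
step 10: append 19 -> window=[16, 4, 10, 6, 19] -> max=19
step 11: append 44 -> window=[4, 10, 6, 19, 44] -> max=44
step 12: append 49 -> window=[10, 6, 19, 44, 49] -> max=49
step 13: append 10 -> window=[6, 19, 44, 49, 10] -> max=49
Recorded maximums: 49 49 49 49 46 19 44 49 49
Changes between consecutive maximums: 4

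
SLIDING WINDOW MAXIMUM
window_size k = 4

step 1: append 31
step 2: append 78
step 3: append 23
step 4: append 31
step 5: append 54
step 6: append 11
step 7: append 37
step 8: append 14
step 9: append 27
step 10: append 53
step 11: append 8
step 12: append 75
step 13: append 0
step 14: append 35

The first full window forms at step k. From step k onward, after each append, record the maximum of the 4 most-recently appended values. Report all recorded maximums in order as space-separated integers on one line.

step 1: append 31 -> window=[31] (not full yet)
step 2: append 78 -> window=[31, 78] (not full yet)
step 3: append 23 -> window=[31, 78, 23] (not full yet)
step 4: append 31 -> window=[31, 78, 23, 31] -> max=78
step 5: append 54 -> window=[78, 23, 31, 54] -> max=78
step 6: append 11 -> window=[23, 31, 54, 11] -> max=54
step 7: append 37 -> window=[31, 54, 11, 37] -> max=54
step 8: append 14 -> window=[54, 11, 37, 14] -> max=54
step 9: append 27 -> window=[11, 37, 14, 27] -> max=37
step 10: append 53 -> window=[37, 14, 27, 53] -> max=53
step 11: append 8 -> window=[14, 27, 53, 8] -> max=53
step 12: append 75 -> window=[27, 53, 8, 75] -> max=75
step 13: append 0 -> window=[53, 8, 75, 0] -> max=75
step 14: append 35 -> window=[8, 75, 0, 35] -> max=75

Answer: 78 78 54 54 54 37 53 53 75 75 75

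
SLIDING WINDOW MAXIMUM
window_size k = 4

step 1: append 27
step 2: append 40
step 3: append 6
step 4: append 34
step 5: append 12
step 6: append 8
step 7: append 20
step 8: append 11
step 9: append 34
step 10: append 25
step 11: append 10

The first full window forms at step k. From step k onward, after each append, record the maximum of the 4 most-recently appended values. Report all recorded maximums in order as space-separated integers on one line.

Answer: 40 40 34 34 20 34 34 34

Derivation:
step 1: append 27 -> window=[27] (not full yet)
step 2: append 40 -> window=[27, 40] (not full yet)
step 3: append 6 -> window=[27, 40, 6] (not full yet)
step 4: append 34 -> window=[27, 40, 6, 34] -> max=40
step 5: append 12 -> window=[40, 6, 34, 12] -> max=40
step 6: append 8 -> window=[6, 34, 12, 8] -> max=34
step 7: append 20 -> window=[34, 12, 8, 20] -> max=34
step 8: append 11 -> window=[12, 8, 20, 11] -> max=20
step 9: append 34 -> window=[8, 20, 11, 34] -> max=34
step 10: append 25 -> window=[20, 11, 34, 25] -> max=34
step 11: append 10 -> window=[11, 34, 25, 10] -> max=34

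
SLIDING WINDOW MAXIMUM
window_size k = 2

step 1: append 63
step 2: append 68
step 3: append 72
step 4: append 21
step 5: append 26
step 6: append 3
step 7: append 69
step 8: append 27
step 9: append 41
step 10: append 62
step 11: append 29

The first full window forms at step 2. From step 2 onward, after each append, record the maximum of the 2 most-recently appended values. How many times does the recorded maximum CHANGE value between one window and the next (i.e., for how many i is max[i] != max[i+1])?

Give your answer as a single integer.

Answer: 5

Derivation:
step 1: append 63 -> window=[63] (not full yet)
step 2: append 68 -> window=[63, 68] -> max=68
step 3: append 72 -> window=[68, 72] -> max=72
step 4: append 21 -> window=[72, 21] -> max=72
step 5: append 26 -> window=[21, 26] -> max=26
step 6: append 3 -> window=[26, 3] -> max=26
step 7: append 69 -> window=[3, 69] -> max=69
step 8: append 27 -> window=[69, 27] -> max=69
step 9: append 41 -> window=[27, 41] -> max=41
step 10: append 62 -> window=[41, 62] -> max=62
step 11: append 29 -> window=[62, 29] -> max=62
Recorded maximums: 68 72 72 26 26 69 69 41 62 62
Changes between consecutive maximums: 5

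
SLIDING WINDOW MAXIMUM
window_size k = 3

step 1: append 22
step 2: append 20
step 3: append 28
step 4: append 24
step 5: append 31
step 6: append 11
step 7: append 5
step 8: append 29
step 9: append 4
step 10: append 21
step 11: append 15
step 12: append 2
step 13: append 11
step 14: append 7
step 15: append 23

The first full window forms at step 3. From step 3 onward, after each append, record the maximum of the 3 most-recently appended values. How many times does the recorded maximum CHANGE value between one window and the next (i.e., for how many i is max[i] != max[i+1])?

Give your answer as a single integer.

step 1: append 22 -> window=[22] (not full yet)
step 2: append 20 -> window=[22, 20] (not full yet)
step 3: append 28 -> window=[22, 20, 28] -> max=28
step 4: append 24 -> window=[20, 28, 24] -> max=28
step 5: append 31 -> window=[28, 24, 31] -> max=31
step 6: append 11 -> window=[24, 31, 11] -> max=31
step 7: append 5 -> window=[31, 11, 5] -> max=31
step 8: append 29 -> window=[11, 5, 29] -> max=29
step 9: append 4 -> window=[5, 29, 4] -> max=29
step 10: append 21 -> window=[29, 4, 21] -> max=29
step 11: append 15 -> window=[4, 21, 15] -> max=21
step 12: append 2 -> window=[21, 15, 2] -> max=21
step 13: append 11 -> window=[15, 2, 11] -> max=15
step 14: append 7 -> window=[2, 11, 7] -> max=11
step 15: append 23 -> window=[11, 7, 23] -> max=23
Recorded maximums: 28 28 31 31 31 29 29 29 21 21 15 11 23
Changes between consecutive maximums: 6

Answer: 6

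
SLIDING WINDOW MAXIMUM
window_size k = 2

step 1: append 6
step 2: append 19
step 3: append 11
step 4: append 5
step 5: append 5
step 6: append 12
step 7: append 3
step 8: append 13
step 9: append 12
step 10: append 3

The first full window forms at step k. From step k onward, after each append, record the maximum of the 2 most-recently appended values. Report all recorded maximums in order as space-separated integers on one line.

Answer: 19 19 11 5 12 12 13 13 12

Derivation:
step 1: append 6 -> window=[6] (not full yet)
step 2: append 19 -> window=[6, 19] -> max=19
step 3: append 11 -> window=[19, 11] -> max=19
step 4: append 5 -> window=[11, 5] -> max=11
step 5: append 5 -> window=[5, 5] -> max=5
step 6: append 12 -> window=[5, 12] -> max=12
step 7: append 3 -> window=[12, 3] -> max=12
step 8: append 13 -> window=[3, 13] -> max=13
step 9: append 12 -> window=[13, 12] -> max=13
step 10: append 3 -> window=[12, 3] -> max=12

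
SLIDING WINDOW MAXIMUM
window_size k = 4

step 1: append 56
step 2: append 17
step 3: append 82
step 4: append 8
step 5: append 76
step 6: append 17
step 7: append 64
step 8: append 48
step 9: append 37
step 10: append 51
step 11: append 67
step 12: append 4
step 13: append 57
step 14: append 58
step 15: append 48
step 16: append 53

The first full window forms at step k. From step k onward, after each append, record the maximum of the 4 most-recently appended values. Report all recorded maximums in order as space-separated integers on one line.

step 1: append 56 -> window=[56] (not full yet)
step 2: append 17 -> window=[56, 17] (not full yet)
step 3: append 82 -> window=[56, 17, 82] (not full yet)
step 4: append 8 -> window=[56, 17, 82, 8] -> max=82
step 5: append 76 -> window=[17, 82, 8, 76] -> max=82
step 6: append 17 -> window=[82, 8, 76, 17] -> max=82
step 7: append 64 -> window=[8, 76, 17, 64] -> max=76
step 8: append 48 -> window=[76, 17, 64, 48] -> max=76
step 9: append 37 -> window=[17, 64, 48, 37] -> max=64
step 10: append 51 -> window=[64, 48, 37, 51] -> max=64
step 11: append 67 -> window=[48, 37, 51, 67] -> max=67
step 12: append 4 -> window=[37, 51, 67, 4] -> max=67
step 13: append 57 -> window=[51, 67, 4, 57] -> max=67
step 14: append 58 -> window=[67, 4, 57, 58] -> max=67
step 15: append 48 -> window=[4, 57, 58, 48] -> max=58
step 16: append 53 -> window=[57, 58, 48, 53] -> max=58

Answer: 82 82 82 76 76 64 64 67 67 67 67 58 58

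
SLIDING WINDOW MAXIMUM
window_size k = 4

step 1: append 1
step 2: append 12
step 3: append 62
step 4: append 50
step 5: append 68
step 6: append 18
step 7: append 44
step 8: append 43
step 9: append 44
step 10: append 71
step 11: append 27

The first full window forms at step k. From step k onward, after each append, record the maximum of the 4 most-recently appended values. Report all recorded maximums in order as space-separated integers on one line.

Answer: 62 68 68 68 68 44 71 71

Derivation:
step 1: append 1 -> window=[1] (not full yet)
step 2: append 12 -> window=[1, 12] (not full yet)
step 3: append 62 -> window=[1, 12, 62] (not full yet)
step 4: append 50 -> window=[1, 12, 62, 50] -> max=62
step 5: append 68 -> window=[12, 62, 50, 68] -> max=68
step 6: append 18 -> window=[62, 50, 68, 18] -> max=68
step 7: append 44 -> window=[50, 68, 18, 44] -> max=68
step 8: append 43 -> window=[68, 18, 44, 43] -> max=68
step 9: append 44 -> window=[18, 44, 43, 44] -> max=44
step 10: append 71 -> window=[44, 43, 44, 71] -> max=71
step 11: append 27 -> window=[43, 44, 71, 27] -> max=71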